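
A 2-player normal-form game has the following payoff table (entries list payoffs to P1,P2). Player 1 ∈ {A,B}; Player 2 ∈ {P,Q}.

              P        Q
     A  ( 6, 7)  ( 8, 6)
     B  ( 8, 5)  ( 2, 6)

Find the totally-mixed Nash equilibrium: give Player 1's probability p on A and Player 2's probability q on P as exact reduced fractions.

(p,q) = (1/2, 3/4)

P1 indiff ⇒ q·6+(1-q)·8 = q·8+(1-q)·2 ⇒ q(-2) = (1-q)(-6) ⇒ q = 3/4
P2 indiff ⇒ p·7+(1-p)·5 = p·6+(1-p)·6 ⇒ p(1) = (1-p)(1) ⇒ p = 1/2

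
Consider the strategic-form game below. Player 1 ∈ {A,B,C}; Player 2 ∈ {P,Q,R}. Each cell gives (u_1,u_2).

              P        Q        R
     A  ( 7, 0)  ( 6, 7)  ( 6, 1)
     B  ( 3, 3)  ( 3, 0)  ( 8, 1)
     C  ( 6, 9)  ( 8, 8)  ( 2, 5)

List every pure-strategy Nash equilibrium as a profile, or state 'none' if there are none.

(A,P): not NE [P2→Q gives 7>0]
(A,Q): not NE [P1→C gives 8>6]
(A,R): not NE [P1→B gives 8>6; P2→Q gives 7>1]
(B,P): not NE [P1→A gives 7>3]
(B,Q): not NE [P1→C gives 8>3; P2→P gives 3>0]
(B,R): not NE [P2→P gives 3>1]
(C,P): not NE [P1→A gives 7>6]
(C,Q): not NE [P2→P gives 9>8]
(C,R): not NE [P1→B gives 8>2; P2→P gives 9>5]

No pure NE.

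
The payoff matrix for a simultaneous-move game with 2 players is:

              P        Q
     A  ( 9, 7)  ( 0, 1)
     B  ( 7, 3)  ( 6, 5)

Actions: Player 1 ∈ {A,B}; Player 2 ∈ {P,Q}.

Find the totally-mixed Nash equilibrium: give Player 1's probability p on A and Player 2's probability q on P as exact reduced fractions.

P1 indiff ⇒ q·9+(1-q)·0 = q·7+(1-q)·6 ⇒ q(2) = (1-q)(6) ⇒ q = 3/4
P2 indiff ⇒ p·7+(1-p)·3 = p·1+(1-p)·5 ⇒ p(6) = (1-p)(2) ⇒ p = 1/4

P1 mixes 1/4 on A; P2 mixes 3/4 on P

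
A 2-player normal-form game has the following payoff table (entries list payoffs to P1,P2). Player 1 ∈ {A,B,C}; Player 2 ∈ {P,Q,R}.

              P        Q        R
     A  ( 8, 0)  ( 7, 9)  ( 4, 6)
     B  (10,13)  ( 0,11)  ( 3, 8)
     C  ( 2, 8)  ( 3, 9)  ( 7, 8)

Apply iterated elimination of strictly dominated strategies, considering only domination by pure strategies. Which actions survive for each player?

Remaining: P1:{A,B} P2:{P,Q}

P2 drop R (Q beats it: A:9>6 B:11>8 C:9>8)
P1 drop C (A beats it: P:8>2 Q:7>3)
P1→{A,B} P2→{P,Q}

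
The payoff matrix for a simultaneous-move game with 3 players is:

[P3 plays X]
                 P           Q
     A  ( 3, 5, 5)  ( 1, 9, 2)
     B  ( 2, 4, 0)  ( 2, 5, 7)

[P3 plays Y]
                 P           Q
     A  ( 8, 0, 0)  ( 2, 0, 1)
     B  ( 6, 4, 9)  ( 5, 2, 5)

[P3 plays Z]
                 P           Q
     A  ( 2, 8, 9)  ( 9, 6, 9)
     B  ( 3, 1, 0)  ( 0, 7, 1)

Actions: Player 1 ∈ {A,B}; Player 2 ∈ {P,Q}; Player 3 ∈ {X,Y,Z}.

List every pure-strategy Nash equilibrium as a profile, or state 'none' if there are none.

PSNE = {(B,Q,X)}

(A,P,X): not NE [P2→Q gives 9>5; P3→Z gives 9>5]
(A,P,Y): not NE [P3→Z gives 9>0]
(A,P,Z): not NE [P1→B gives 3>2]
(A,Q,X): not NE [P1→B gives 2>1; P3→Z gives 9>2]
(A,Q,Y): not NE [P1→B gives 5>2; P3→Z gives 9>1]
(A,Q,Z): not NE [P2→P gives 8>6]
(B,P,X): not NE [P1→A gives 3>2; P2→Q gives 5>4; P3→Y gives 9>0]
(B,P,Y): not NE [P1→A gives 8>6]
(B,P,Z): not NE [P2→Q gives 7>1; P3→Y gives 9>0]
(B,Q,X): NE
(B,Q,Y): not NE [P2→P gives 4>2; P3→X gives 7>5]
(B,Q,Z): not NE [P1→A gives 9>0; P3→X gives 7>1]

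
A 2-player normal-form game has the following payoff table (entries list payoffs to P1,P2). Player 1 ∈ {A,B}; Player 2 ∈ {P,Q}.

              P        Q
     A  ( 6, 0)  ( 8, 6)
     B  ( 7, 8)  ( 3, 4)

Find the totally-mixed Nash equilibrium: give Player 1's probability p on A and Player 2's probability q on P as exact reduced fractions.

(p,q) = (2/5, 5/6)

P1 indiff ⇒ q·6+(1-q)·8 = q·7+(1-q)·3 ⇒ q(-1) = (1-q)(-5) ⇒ q = 5/6
P2 indiff ⇒ p·0+(1-p)·8 = p·6+(1-p)·4 ⇒ p(-6) = (1-p)(-4) ⇒ p = 2/5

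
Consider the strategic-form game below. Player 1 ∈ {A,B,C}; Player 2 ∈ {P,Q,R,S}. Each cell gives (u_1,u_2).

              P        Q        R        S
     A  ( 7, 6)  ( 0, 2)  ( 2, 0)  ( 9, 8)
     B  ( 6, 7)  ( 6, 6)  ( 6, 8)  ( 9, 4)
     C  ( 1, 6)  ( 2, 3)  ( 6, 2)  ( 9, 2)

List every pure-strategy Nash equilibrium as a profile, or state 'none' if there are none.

Nash profiles: (A,S), (B,R)

(A,P): not NE [P2→S gives 8>6]
(A,Q): not NE [P1→B gives 6>0; P2→S gives 8>2]
(A,R): not NE [P1→C gives 6>2; P2→S gives 8>0]
(A,S): NE
(B,P): not NE [P1→A gives 7>6; P2→R gives 8>7]
(B,Q): not NE [P2→R gives 8>6]
(B,R): NE
(B,S): not NE [P2→R gives 8>4]
(C,P): not NE [P1→A gives 7>1]
(C,Q): not NE [P1→B gives 6>2; P2→P gives 6>3]
(C,R): not NE [P2→P gives 6>2]
(C,S): not NE [P2→P gives 6>2]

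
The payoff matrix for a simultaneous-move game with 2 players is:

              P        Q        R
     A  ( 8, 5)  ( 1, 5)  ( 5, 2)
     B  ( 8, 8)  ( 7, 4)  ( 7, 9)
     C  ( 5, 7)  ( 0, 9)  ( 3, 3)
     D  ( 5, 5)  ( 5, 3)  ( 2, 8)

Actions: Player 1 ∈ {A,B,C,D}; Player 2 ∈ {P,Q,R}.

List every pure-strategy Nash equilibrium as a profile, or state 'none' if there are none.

NE set: (A,P), (B,R)

(A,P): NE
(A,Q): not NE [P1→B gives 7>1]
(A,R): not NE [P1→B gives 7>5; P2→Q gives 5>2]
(B,P): not NE [P2→R gives 9>8]
(B,Q): not NE [P2→R gives 9>4]
(B,R): NE
(C,P): not NE [P1→B gives 8>5; P2→Q gives 9>7]
(C,Q): not NE [P1→B gives 7>0]
(C,R): not NE [P1→B gives 7>3; P2→Q gives 9>3]
(D,P): not NE [P1→B gives 8>5; P2→R gives 8>5]
(D,Q): not NE [P1→B gives 7>5; P2→R gives 8>3]
(D,R): not NE [P1→B gives 7>2]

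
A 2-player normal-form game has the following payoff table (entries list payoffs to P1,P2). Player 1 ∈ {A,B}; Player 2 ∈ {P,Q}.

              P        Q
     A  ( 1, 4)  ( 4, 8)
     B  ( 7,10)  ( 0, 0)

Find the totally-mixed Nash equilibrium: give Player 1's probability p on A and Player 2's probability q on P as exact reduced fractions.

(p,q) = (5/7, 2/5)

P1 indiff ⇒ q·1+(1-q)·4 = q·7+(1-q)·0 ⇒ q(-6) = (1-q)(-4) ⇒ q = 2/5
P2 indiff ⇒ p·4+(1-p)·10 = p·8+(1-p)·0 ⇒ p(-4) = (1-p)(-10) ⇒ p = 5/7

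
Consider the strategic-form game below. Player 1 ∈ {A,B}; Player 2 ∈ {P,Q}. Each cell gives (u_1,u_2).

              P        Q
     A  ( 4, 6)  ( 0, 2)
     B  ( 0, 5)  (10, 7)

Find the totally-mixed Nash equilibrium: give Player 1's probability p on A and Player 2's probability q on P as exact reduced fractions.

P1 indiff ⇒ q·4+(1-q)·0 = q·0+(1-q)·10 ⇒ q(4) = (1-q)(10) ⇒ q = 5/7
P2 indiff ⇒ p·6+(1-p)·5 = p·2+(1-p)·7 ⇒ p(4) = (1-p)(2) ⇒ p = 1/3

(p,q) = (1/3, 5/7)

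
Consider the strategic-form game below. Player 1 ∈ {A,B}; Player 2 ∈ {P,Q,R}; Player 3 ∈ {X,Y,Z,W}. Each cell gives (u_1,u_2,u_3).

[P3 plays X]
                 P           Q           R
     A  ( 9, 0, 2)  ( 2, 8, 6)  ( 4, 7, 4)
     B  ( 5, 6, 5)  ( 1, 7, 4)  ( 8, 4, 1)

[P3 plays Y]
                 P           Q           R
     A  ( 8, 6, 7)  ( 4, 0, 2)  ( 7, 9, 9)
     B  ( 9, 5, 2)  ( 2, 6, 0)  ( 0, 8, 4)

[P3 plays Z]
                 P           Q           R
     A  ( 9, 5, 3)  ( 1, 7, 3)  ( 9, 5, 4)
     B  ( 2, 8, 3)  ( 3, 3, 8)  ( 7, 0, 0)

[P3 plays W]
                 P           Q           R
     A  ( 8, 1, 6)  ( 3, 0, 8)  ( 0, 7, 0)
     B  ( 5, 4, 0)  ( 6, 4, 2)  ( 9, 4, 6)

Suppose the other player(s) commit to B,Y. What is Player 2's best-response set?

u_2(P vs B,Y) = 5
u_2(Q vs B,Y) = 6
u_2(R vs B,Y) = 8
max payoff 8 at {R}

BR_2 = {R}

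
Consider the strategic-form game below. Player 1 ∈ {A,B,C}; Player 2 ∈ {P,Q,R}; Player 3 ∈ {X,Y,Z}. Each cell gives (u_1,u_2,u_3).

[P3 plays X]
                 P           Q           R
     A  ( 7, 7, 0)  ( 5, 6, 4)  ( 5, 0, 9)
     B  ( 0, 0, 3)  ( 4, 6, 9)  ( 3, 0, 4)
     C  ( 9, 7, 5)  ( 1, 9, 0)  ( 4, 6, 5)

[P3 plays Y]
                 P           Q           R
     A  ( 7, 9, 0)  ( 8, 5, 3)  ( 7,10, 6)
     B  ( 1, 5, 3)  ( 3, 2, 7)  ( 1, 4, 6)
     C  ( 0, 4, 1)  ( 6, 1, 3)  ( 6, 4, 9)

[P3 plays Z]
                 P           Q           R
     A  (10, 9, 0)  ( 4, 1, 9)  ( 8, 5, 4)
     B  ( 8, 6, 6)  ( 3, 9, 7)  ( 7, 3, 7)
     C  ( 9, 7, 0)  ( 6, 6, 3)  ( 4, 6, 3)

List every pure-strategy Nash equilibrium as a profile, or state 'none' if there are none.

PSNE = {(A,P,Z)}

(A,P,X): not NE [P1→C gives 9>7]
(A,P,Y): not NE [P2→R gives 10>9]
(A,P,Z): NE
(A,Q,X): not NE [P2→P gives 7>6; P3→Z gives 9>4]
(A,Q,Y): not NE [P2→R gives 10>5; P3→Z gives 9>3]
(A,Q,Z): not NE [P1→C gives 6>4; P2→P gives 9>1]
(A,R,X): not NE [P2→P gives 7>0]
(A,R,Y): not NE [P3→X gives 9>6]
(A,R,Z): not NE [P2→P gives 9>5; P3→X gives 9>4]
(B,P,X): not NE [P1→C gives 9>0; P2→Q gives 6>0; P3→Z gives 6>3]
(B,P,Y): not NE [P1→A gives 7>1; P3→Z gives 6>3]
(B,P,Z): not NE [P1→A gives 10>8; P2→Q gives 9>6]
(B,Q,X): not NE [P1→A gives 5>4]
(B,Q,Y): not NE [P1→A gives 8>3; P2→P gives 5>2; P3→X gives 9>7]
(B,Q,Z): not NE [P1→C gives 6>3; P3→X gives 9>7]
(B,R,X): not NE [P1→A gives 5>3; P2→Q gives 6>0; P3→Z gives 7>4]
(B,R,Y): not NE [P1→A gives 7>1; P2→P gives 5>4; P3→Z gives 7>6]
(B,R,Z): not NE [P1→A gives 8>7; P2→Q gives 9>3]
(C,P,X): not NE [P2→Q gives 9>7]
(C,P,Y): not NE [P1→A gives 7>0; P3→X gives 5>1]
(C,P,Z): not NE [P1→A gives 10>9; P3→X gives 5>0]
(C,Q,X): not NE [P1→A gives 5>1; P3→Z gives 3>0]
(C,Q,Y): not NE [P1→A gives 8>6; P2→R gives 4>1]
(C,Q,Z): not NE [P2→P gives 7>6]
(C,R,X): not NE [P1→A gives 5>4; P2→Q gives 9>6; P3→Y gives 9>5]
(C,R,Y): not NE [P1→A gives 7>6]
(C,R,Z): not NE [P1→A gives 8>4; P2→P gives 7>6; P3→Y gives 9>3]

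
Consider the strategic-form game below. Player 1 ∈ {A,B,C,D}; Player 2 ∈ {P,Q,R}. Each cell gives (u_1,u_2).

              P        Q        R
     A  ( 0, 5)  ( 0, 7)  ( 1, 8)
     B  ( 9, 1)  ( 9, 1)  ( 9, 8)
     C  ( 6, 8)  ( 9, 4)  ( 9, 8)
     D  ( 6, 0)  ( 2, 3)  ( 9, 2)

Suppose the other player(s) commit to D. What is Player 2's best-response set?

argmax u_2 = {Q}

u_2(P vs D) = 0
u_2(Q vs D) = 3
u_2(R vs D) = 2
max payoff 3 at {Q}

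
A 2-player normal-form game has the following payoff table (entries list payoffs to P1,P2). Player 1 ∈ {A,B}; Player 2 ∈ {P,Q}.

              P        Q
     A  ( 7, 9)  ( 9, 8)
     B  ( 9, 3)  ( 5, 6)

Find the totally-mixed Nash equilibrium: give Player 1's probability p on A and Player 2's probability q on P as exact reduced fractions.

P1 indiff ⇒ q·7+(1-q)·9 = q·9+(1-q)·5 ⇒ q(-2) = (1-q)(-4) ⇒ q = 2/3
P2 indiff ⇒ p·9+(1-p)·3 = p·8+(1-p)·6 ⇒ p(1) = (1-p)(3) ⇒ p = 3/4

p=3/4, q=2/3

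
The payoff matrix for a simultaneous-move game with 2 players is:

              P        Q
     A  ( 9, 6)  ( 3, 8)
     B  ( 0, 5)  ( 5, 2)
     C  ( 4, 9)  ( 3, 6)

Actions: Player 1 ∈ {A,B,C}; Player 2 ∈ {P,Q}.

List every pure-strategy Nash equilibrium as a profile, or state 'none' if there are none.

No pure NE.

(A,P): not NE [P2→Q gives 8>6]
(A,Q): not NE [P1→B gives 5>3]
(B,P): not NE [P1→A gives 9>0]
(B,Q): not NE [P2→P gives 5>2]
(C,P): not NE [P1→A gives 9>4]
(C,Q): not NE [P1→B gives 5>3; P2→P gives 9>6]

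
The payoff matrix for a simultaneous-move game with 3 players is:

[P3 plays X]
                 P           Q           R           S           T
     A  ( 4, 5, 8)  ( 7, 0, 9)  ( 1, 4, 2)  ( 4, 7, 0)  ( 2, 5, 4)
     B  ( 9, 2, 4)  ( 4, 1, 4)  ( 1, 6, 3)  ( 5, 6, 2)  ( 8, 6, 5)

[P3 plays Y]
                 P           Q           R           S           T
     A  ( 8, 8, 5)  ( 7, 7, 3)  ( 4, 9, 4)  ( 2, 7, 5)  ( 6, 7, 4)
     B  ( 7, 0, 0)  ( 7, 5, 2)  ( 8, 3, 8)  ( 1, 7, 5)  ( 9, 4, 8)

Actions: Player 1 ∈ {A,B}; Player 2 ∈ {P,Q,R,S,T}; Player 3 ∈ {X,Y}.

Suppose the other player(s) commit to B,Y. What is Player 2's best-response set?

u_2(P vs B,Y) = 0
u_2(Q vs B,Y) = 5
u_2(R vs B,Y) = 3
u_2(S vs B,Y) = 7
u_2(T vs B,Y) = 4
max payoff 7 at {S}

P2 best: {S}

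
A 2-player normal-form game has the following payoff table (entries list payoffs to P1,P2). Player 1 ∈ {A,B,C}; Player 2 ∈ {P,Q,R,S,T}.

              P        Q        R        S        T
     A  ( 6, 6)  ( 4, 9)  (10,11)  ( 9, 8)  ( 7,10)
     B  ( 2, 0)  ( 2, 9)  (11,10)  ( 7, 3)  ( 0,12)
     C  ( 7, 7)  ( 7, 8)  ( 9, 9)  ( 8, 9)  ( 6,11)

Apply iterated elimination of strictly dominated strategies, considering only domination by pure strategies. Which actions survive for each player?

Remaining: P1:{A,B} P2:{R,T}

P2 drop P (Q beats it: A:9>6 B:9>0 C:8>7)
P2 drop Q (R beats it: A:11>9 B:10>9 C:9>8)
P1 drop C (A beats it: R:10>9 S:9>8 T:7>6)
P2 drop S (R beats it: A:11>8 B:10>3)
P1→{A,B} P2→{R,T}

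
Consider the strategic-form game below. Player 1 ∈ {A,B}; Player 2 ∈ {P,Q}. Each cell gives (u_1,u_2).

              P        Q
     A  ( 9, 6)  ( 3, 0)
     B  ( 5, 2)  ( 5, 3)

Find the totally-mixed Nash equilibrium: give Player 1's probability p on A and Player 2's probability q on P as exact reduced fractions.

(p,q) = (1/7, 1/3)

P1 indiff ⇒ q·9+(1-q)·3 = q·5+(1-q)·5 ⇒ q(4) = (1-q)(2) ⇒ q = 1/3
P2 indiff ⇒ p·6+(1-p)·2 = p·0+(1-p)·3 ⇒ p(6) = (1-p)(1) ⇒ p = 1/7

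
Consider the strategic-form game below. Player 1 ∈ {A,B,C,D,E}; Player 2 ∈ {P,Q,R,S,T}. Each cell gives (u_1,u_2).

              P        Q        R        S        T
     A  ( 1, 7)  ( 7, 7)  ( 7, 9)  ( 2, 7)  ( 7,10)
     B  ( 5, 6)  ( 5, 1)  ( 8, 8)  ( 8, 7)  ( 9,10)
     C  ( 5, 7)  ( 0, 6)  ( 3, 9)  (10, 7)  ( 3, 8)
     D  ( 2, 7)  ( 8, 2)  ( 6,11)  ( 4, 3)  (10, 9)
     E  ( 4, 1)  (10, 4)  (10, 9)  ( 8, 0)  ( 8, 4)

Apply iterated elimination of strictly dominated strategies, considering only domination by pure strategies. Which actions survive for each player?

IESDS → P1:{B,D,E} P2:{R,T}

P1 drop A (E beats it: P:4>1 Q:10>7 R:10>7 S:8>2 T:8>7)
P2 drop P (R beats it: B:8>6 C:9>7 D:11>7 E:9>1)
P2 drop Q (R beats it: B:8>1 C:9>6 D:11>2 E:9>4)
P2 drop S (R beats it: B:8>7 C:9>7 D:11>3 E:9>0)
P1 drop C (B beats it: R:8>3 T:9>3)
P1→{B,D,E} P2→{R,T}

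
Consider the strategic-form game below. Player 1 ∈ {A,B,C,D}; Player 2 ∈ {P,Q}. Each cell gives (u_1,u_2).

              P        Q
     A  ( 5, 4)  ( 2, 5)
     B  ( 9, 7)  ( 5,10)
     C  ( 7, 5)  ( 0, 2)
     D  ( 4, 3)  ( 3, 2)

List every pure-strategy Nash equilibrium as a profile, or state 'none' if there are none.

Nash profiles: (B,Q)

(A,P): not NE [P1→B gives 9>5; P2→Q gives 5>4]
(A,Q): not NE [P1→B gives 5>2]
(B,P): not NE [P2→Q gives 10>7]
(B,Q): NE
(C,P): not NE [P1→B gives 9>7]
(C,Q): not NE [P1→B gives 5>0; P2→P gives 5>2]
(D,P): not NE [P1→B gives 9>4]
(D,Q): not NE [P1→B gives 5>3; P2→P gives 3>2]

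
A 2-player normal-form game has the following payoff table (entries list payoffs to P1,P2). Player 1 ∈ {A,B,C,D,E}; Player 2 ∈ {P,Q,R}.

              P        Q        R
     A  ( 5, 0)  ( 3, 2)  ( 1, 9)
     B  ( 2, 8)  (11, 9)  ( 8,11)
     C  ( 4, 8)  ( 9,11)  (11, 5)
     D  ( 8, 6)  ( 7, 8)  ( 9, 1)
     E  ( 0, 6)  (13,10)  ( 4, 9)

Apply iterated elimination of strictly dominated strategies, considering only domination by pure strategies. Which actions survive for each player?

P1 drop A (D beats it: P:8>5 Q:7>3 R:9>1)
P2 drop P (Q beats it: B:9>8 C:11>8 D:8>6 E:10>6)
P1 drop D (C beats it: Q:9>7 R:11>9)
P1→{B,C,E} P2→{Q,R}

Remaining: P1:{B,C,E} P2:{Q,R}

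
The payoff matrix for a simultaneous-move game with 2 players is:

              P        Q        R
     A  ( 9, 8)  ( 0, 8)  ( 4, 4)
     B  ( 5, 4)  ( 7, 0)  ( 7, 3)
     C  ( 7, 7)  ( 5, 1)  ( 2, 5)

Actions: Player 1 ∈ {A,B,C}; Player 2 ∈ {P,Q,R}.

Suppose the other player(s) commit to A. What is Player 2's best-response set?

u_2(P vs A) = 8
u_2(Q vs A) = 8
u_2(R vs A) = 4
max payoff 8 at {P,Q}

argmax u_2 = {P,Q}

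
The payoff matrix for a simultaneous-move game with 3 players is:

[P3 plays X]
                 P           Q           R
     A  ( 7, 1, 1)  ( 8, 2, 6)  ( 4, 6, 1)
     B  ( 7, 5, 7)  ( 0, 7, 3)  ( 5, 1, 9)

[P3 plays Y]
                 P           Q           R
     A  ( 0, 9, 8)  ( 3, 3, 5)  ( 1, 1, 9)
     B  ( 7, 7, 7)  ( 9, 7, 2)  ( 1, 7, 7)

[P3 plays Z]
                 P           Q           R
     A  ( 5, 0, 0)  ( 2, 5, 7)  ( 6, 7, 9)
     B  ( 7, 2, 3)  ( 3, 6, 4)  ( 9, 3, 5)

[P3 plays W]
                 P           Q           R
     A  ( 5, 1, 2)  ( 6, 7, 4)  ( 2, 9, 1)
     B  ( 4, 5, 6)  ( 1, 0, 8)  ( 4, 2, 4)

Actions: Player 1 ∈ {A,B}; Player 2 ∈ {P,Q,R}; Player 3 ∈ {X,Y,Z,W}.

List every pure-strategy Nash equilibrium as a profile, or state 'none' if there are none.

PSNE = {(B,P,Y)}

(A,P,X): not NE [P2→R gives 6>1; P3→Y gives 8>1]
(A,P,Y): not NE [P1→B gives 7>0]
(A,P,Z): not NE [P1→B gives 7>5; P2→R gives 7>0; P3→Y gives 8>0]
(A,P,W): not NE [P2→R gives 9>1; P3→Y gives 8>2]
(A,Q,X): not NE [P2→R gives 6>2; P3→Z gives 7>6]
(A,Q,Y): not NE [P1→B gives 9>3; P2→P gives 9>3; P3→Z gives 7>5]
(A,Q,Z): not NE [P1→B gives 3>2; P2→R gives 7>5]
(A,Q,W): not NE [P2→R gives 9>7; P3→Z gives 7>4]
(A,R,X): not NE [P1→B gives 5>4; P3→Z gives 9>1]
(A,R,Y): not NE [P2→P gives 9>1]
(A,R,Z): not NE [P1→B gives 9>6]
(A,R,W): not NE [P1→B gives 4>2; P3→Z gives 9>1]
(B,P,X): not NE [P2→Q gives 7>5]
(B,P,Y): NE
(B,P,Z): not NE [P2→Q gives 6>2; P3→Y gives 7>3]
(B,P,W): not NE [P1→A gives 5>4; P3→Y gives 7>6]
(B,Q,X): not NE [P1→A gives 8>0; P3→W gives 8>3]
(B,Q,Y): not NE [P3→W gives 8>2]
(B,Q,Z): not NE [P3→W gives 8>4]
(B,Q,W): not NE [P1→A gives 6>1; P2→P gives 5>0]
(B,R,X): not NE [P2→Q gives 7>1]
(B,R,Y): not NE [P3→X gives 9>7]
(B,R,Z): not NE [P2→Q gives 6>3; P3→X gives 9>5]
(B,R,W): not NE [P2→P gives 5>2; P3→X gives 9>4]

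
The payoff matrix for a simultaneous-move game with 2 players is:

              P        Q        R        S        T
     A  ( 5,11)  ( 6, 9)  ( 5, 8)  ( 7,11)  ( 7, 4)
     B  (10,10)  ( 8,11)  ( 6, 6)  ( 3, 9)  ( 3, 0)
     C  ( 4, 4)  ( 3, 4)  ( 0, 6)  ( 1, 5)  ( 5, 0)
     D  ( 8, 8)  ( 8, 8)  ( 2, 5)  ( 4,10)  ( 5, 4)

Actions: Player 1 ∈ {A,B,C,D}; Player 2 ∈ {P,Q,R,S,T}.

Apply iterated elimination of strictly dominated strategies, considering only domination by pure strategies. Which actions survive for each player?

Remaining: P1:{A,B,D} P2:{P,Q,S}

P1 drop C (A beats it: P:5>4 Q:6>3 R:5>0 S:7>1 T:7>5)
P2 drop R (P beats it: A:11>8 B:10>6 D:8>5)
P2 drop T (P beats it: A:11>4 B:10>0 D:8>4)
P1→{A,B,D} P2→{P,Q,S}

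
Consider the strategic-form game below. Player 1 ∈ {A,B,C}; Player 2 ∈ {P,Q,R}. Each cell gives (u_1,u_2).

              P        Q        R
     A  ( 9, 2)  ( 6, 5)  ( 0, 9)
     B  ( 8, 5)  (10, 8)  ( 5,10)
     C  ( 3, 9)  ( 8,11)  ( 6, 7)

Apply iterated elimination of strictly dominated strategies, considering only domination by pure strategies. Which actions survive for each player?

P2 drop P (Q beats it: A:5>2 B:8>5 C:11>9)
P1 drop A (B beats it: Q:10>6 R:5>0)
P1→{B,C} P2→{Q,R}

Remaining: P1:{B,C} P2:{Q,R}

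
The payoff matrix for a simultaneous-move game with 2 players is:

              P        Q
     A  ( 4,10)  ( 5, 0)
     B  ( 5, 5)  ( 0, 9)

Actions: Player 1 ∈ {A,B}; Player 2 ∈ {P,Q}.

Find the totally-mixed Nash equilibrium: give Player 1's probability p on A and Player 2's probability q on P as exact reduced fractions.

P1 indiff ⇒ q·4+(1-q)·5 = q·5+(1-q)·0 ⇒ q(-1) = (1-q)(-5) ⇒ q = 5/6
P2 indiff ⇒ p·10+(1-p)·5 = p·0+(1-p)·9 ⇒ p(10) = (1-p)(4) ⇒ p = 2/7

p=2/7, q=5/6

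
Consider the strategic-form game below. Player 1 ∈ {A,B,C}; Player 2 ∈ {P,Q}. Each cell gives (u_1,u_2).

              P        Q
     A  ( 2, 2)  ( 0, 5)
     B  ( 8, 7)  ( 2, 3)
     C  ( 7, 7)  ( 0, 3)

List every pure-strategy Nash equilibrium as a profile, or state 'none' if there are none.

(A,P): not NE [P1→B gives 8>2; P2→Q gives 5>2]
(A,Q): not NE [P1→B gives 2>0]
(B,P): NE
(B,Q): not NE [P2→P gives 7>3]
(C,P): not NE [P1→B gives 8>7]
(C,Q): not NE [P1→B gives 2>0; P2→P gives 7>3]

NE set: (B,P)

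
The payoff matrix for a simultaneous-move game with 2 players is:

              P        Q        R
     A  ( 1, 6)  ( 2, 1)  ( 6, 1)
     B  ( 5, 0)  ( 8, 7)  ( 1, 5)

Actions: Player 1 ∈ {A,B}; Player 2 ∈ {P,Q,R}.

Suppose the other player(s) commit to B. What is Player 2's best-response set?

u_2(P vs B) = 0
u_2(Q vs B) = 7
u_2(R vs B) = 5
max payoff 7 at {Q}

P2 best: {Q}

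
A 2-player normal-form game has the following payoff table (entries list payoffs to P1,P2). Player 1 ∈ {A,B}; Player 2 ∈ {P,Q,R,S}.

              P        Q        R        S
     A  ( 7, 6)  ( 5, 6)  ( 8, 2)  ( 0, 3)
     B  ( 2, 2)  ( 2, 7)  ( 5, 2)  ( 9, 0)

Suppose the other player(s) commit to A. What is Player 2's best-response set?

u_2(P vs A) = 6
u_2(Q vs A) = 6
u_2(R vs A) = 2
u_2(S vs A) = 3
max payoff 6 at {P,Q}

argmax u_2 = {P,Q}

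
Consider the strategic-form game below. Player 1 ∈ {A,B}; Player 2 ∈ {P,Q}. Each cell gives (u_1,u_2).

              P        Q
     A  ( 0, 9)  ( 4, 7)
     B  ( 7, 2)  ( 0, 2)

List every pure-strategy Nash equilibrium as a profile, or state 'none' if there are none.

(A,P): not NE [P1→B gives 7>0]
(A,Q): not NE [P2→P gives 9>7]
(B,P): NE
(B,Q): not NE [P1→A gives 4>0]

PSNE = {(B,P)}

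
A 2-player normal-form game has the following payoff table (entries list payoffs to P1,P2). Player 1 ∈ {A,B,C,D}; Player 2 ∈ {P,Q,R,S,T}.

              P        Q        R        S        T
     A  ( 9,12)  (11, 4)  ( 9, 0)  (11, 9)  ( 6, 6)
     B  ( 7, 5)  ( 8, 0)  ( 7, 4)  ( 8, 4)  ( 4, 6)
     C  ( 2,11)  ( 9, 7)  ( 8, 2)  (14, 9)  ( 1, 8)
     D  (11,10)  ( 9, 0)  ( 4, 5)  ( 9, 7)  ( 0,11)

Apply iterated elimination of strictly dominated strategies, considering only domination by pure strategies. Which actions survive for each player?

P1 drop B (A beats it: P:9>7 Q:11>8 R:9>7 S:11>8 T:6>4)
P2 drop Q (P beats it: A:12>4 C:11>7 D:10>0)
P2 drop R (P beats it: A:12>0 C:11>2 D:10>5)
P2 drop S (P beats it: A:12>9 C:11>9 D:10>7)
P1 drop C (A beats it: P:9>2 T:6>1)
P1→{A,D} P2→{P,T}

IESDS → P1:{A,D} P2:{P,T}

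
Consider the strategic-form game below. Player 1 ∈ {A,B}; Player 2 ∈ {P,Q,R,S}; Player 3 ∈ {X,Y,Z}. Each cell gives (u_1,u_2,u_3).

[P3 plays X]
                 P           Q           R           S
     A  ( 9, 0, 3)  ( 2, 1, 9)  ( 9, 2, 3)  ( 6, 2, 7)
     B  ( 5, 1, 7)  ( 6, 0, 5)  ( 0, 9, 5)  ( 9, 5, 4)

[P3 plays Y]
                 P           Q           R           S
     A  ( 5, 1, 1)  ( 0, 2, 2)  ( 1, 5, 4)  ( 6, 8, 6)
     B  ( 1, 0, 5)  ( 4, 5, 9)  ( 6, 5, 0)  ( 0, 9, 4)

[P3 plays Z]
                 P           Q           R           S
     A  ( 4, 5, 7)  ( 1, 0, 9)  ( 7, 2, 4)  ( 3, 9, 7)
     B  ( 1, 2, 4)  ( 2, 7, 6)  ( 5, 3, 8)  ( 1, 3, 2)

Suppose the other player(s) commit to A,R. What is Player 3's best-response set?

u_3(X vs A,R) = 3
u_3(Y vs A,R) = 4
u_3(Z vs A,R) = 4
max payoff 4 at {Y,Z}

argmax u_3 = {Y,Z}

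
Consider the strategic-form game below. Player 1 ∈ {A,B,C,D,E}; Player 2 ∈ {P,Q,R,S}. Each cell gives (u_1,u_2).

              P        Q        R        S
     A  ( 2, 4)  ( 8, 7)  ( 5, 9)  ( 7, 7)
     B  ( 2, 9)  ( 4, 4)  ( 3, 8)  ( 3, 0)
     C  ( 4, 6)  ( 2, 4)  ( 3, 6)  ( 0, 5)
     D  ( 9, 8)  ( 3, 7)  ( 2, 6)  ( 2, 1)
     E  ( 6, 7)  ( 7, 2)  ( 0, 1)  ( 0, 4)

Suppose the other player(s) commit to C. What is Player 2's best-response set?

u_2(P vs C) = 6
u_2(Q vs C) = 4
u_2(R vs C) = 6
u_2(S vs C) = 5
max payoff 6 at {P,R}

argmax u_2 = {P,R}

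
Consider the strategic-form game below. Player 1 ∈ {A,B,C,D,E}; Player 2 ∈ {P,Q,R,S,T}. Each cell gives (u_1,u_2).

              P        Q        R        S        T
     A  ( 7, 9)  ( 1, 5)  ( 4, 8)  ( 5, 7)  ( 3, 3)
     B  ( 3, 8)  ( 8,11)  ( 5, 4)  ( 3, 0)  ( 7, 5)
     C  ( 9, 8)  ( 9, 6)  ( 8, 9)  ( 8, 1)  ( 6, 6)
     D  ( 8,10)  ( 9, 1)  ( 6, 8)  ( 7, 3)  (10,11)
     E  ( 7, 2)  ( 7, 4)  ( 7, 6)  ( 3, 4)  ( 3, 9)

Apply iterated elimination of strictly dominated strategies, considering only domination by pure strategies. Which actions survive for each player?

P1 drop A (C beats it: P:9>7 Q:9>1 R:8>4 S:8>5 T:6>3)
P1 drop B (D beats it: P:8>3 Q:9>8 R:6>5 S:7>3 T:10>7)
P1 drop E (C beats it: P:9>7 Q:9>7 R:8>7 S:8>3 T:6>3)
P2 drop Q (P beats it: C:8>6 D:10>1)
P2 drop S (P beats it: C:8>1 D:10>3)
P1→{C,D} P2→{P,R,T}

Remaining: P1:{C,D} P2:{P,R,T}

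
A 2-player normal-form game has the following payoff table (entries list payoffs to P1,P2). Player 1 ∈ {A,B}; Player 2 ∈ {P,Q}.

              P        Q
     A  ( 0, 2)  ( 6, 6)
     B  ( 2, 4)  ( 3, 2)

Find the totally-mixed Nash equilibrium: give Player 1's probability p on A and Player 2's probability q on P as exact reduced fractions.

P1 indiff ⇒ q·0+(1-q)·6 = q·2+(1-q)·3 ⇒ q(-2) = (1-q)(-3) ⇒ q = 3/5
P2 indiff ⇒ p·2+(1-p)·4 = p·6+(1-p)·2 ⇒ p(-4) = (1-p)(-2) ⇒ p = 1/3

(p,q) = (1/3, 3/5)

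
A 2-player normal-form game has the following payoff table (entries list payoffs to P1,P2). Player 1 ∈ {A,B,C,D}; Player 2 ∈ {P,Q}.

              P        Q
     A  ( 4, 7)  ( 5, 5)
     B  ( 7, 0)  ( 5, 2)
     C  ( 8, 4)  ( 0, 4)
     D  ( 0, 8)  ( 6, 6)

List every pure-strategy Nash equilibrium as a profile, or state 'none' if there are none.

(A,P): not NE [P1→C gives 8>4]
(A,Q): not NE [P1→D gives 6>5; P2→P gives 7>5]
(B,P): not NE [P1→C gives 8>7; P2→Q gives 2>0]
(B,Q): not NE [P1→D gives 6>5]
(C,P): NE
(C,Q): not NE [P1→D gives 6>0]
(D,P): not NE [P1→C gives 8>0]
(D,Q): not NE [P2→P gives 8>6]

Nash profiles: (C,P)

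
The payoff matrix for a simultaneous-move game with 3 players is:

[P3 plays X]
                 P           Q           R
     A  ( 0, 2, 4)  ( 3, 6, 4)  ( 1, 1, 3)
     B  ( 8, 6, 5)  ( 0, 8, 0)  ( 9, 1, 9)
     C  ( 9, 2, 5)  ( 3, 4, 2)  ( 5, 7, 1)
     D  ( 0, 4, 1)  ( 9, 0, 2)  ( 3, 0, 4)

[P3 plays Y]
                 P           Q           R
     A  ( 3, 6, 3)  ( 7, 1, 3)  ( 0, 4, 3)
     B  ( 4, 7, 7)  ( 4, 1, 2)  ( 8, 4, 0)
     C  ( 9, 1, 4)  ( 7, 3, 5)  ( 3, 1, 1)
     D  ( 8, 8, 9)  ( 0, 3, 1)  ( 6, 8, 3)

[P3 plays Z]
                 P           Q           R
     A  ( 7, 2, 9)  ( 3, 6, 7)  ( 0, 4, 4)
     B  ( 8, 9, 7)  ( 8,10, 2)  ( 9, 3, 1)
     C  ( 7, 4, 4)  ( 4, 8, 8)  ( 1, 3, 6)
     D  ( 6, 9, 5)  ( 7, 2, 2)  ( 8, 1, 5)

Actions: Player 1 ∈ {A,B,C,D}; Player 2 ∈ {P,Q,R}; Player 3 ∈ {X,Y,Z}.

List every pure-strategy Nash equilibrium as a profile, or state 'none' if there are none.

Nash profiles: (B,Q,Z)

(A,P,X): not NE [P1→C gives 9>0; P2→Q gives 6>2; P3→Z gives 9>4]
(A,P,Y): not NE [P1→C gives 9>3; P3→Z gives 9>3]
(A,P,Z): not NE [P1→B gives 8>7; P2→Q gives 6>2]
(A,Q,X): not NE [P1→D gives 9>3; P3→Z gives 7>4]
(A,Q,Y): not NE [P2→P gives 6>1; P3→Z gives 7>3]
(A,Q,Z): not NE [P1→B gives 8>3]
(A,R,X): not NE [P1→B gives 9>1; P2→Q gives 6>1; P3→Z gives 4>3]
(A,R,Y): not NE [P1→B gives 8>0; P2→P gives 6>4; P3→Z gives 4>3]
(A,R,Z): not NE [P1→B gives 9>0; P2→Q gives 6>4]
(B,P,X): not NE [P1→C gives 9>8; P2→Q gives 8>6; P3→Z gives 7>5]
(B,P,Y): not NE [P1→C gives 9>4]
(B,P,Z): not NE [P2→Q gives 10>9]
(B,Q,X): not NE [P1→D gives 9>0; P3→Z gives 2>0]
(B,Q,Y): not NE [P1→C gives 7>4; P2→P gives 7>1]
(B,Q,Z): NE
(B,R,X): not NE [P2→Q gives 8>1]
(B,R,Y): not NE [P2→P gives 7>4; P3→X gives 9>0]
(B,R,Z): not NE [P2→Q gives 10>3; P3→X gives 9>1]
(C,P,X): not NE [P2→R gives 7>2]
(C,P,Y): not NE [P2→Q gives 3>1; P3→X gives 5>4]
(C,P,Z): not NE [P1→B gives 8>7; P2→Q gives 8>4; P3→X gives 5>4]
(C,Q,X): not NE [P1→D gives 9>3; P2→R gives 7>4; P3→Z gives 8>2]
(C,Q,Y): not NE [P3→Z gives 8>5]
(C,Q,Z): not NE [P1→B gives 8>4]
(C,R,X): not NE [P1→B gives 9>5; P3→Z gives 6>1]
(C,R,Y): not NE [P1→B gives 8>3; P2→Q gives 3>1; P3→Z gives 6>1]
(C,R,Z): not NE [P1→B gives 9>1; P2→Q gives 8>3]
(D,P,X): not NE [P1→C gives 9>0; P3→Y gives 9>1]
(D,P,Y): not NE [P1→C gives 9>8]
(D,P,Z): not NE [P1→B gives 8>6; P3→Y gives 9>5]
(D,Q,X): not NE [P2→P gives 4>0]
(D,Q,Y): not NE [P1→C gives 7>0; P2→R gives 8>3; P3→Z gives 2>1]
(D,Q,Z): not NE [P1→B gives 8>7; P2→P gives 9>2]
(D,R,X): not NE [P1→B gives 9>3; P2→P gives 4>0; P3→Z gives 5>4]
(D,R,Y): not NE [P1→B gives 8>6; P3→Z gives 5>3]
(D,R,Z): not NE [P1→B gives 9>8; P2→P gives 9>1]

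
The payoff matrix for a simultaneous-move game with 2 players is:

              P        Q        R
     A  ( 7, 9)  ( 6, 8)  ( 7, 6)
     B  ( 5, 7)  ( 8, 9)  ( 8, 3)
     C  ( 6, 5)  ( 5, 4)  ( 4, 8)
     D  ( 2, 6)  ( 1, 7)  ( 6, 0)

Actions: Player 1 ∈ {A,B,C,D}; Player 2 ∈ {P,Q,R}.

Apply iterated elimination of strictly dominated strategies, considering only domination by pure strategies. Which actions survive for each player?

Remaining: P1:{A,B} P2:{P,Q}

P1 drop C (A beats it: P:7>6 Q:6>5 R:7>4)
P1 drop D (A beats it: P:7>2 Q:6>1 R:7>6)
P2 drop R (P beats it: A:9>6 B:7>3)
P1→{A,B} P2→{P,Q}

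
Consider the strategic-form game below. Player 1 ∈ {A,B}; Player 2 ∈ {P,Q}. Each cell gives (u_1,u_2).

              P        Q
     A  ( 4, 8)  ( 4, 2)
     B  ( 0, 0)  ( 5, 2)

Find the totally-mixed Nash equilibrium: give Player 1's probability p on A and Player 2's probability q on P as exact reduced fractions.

P1 mixes 1/4 on A; P2 mixes 1/5 on P

P1 indiff ⇒ q·4+(1-q)·4 = q·0+(1-q)·5 ⇒ q(4) = (1-q)(1) ⇒ q = 1/5
P2 indiff ⇒ p·8+(1-p)·0 = p·2+(1-p)·2 ⇒ p(6) = (1-p)(2) ⇒ p = 1/4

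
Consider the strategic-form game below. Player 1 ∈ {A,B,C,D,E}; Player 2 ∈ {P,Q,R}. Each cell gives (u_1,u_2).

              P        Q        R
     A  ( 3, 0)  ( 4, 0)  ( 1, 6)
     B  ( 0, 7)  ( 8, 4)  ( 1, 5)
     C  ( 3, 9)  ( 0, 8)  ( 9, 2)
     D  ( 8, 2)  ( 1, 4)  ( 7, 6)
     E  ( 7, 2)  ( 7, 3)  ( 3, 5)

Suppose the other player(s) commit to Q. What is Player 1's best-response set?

BR_1 = {B}

u_1(A vs Q) = 4
u_1(B vs Q) = 8
u_1(C vs Q) = 0
u_1(D vs Q) = 1
u_1(E vs Q) = 7
max payoff 8 at {B}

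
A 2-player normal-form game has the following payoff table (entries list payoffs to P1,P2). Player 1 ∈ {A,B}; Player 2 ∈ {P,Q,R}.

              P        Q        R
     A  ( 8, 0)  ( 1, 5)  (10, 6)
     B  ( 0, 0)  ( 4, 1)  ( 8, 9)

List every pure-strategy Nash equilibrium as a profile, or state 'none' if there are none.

Nash profiles: (A,R)

(A,P): not NE [P2→R gives 6>0]
(A,Q): not NE [P1→B gives 4>1; P2→R gives 6>5]
(A,R): NE
(B,P): not NE [P1→A gives 8>0; P2→R gives 9>0]
(B,Q): not NE [P2→R gives 9>1]
(B,R): not NE [P1→A gives 10>8]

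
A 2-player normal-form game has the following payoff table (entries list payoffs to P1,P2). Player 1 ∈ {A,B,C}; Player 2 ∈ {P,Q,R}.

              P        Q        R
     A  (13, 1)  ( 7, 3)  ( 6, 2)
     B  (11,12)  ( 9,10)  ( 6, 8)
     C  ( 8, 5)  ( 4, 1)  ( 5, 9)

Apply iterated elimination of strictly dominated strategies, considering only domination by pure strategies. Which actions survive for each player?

IESDS → P1:{A,B} P2:{P,Q}

P1 drop C (A beats it: P:13>8 Q:7>4 R:6>5)
P2 drop R (Q beats it: A:3>2 B:10>8)
P1→{A,B} P2→{P,Q}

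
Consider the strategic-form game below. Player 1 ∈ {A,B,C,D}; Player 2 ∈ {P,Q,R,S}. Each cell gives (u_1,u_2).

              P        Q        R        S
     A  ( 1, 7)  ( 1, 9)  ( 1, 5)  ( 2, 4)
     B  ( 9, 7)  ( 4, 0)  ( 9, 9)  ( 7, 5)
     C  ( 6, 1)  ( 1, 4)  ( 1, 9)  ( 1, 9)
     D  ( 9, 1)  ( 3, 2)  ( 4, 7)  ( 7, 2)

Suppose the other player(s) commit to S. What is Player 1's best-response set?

P1 best: {B,D}

u_1(A vs S) = 2
u_1(B vs S) = 7
u_1(C vs S) = 1
u_1(D vs S) = 7
max payoff 7 at {B,D}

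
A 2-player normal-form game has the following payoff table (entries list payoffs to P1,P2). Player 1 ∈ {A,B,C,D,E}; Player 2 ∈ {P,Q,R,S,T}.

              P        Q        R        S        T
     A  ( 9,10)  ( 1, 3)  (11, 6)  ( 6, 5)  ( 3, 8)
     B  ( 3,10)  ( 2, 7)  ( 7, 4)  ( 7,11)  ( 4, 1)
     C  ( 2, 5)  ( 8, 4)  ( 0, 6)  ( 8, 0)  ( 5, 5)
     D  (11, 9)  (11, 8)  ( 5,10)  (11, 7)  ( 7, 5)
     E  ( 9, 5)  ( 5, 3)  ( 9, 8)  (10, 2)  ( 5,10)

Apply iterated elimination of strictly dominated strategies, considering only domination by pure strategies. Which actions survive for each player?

P1 drop B (E beats it: P:9>3 Q:5>2 R:9>7 S:10>7 T:5>4)
P1 drop C (D beats it: P:11>2 Q:11>8 R:5>0 S:11>8 T:7>5)
P2 drop Q (P beats it: A:10>3 D:9>8 E:5>3)
P2 drop S (P beats it: A:10>5 D:9>7 E:5>2)
P1→{A,D,E} P2→{P,R,T}

IESDS → P1:{A,D,E} P2:{P,R,T}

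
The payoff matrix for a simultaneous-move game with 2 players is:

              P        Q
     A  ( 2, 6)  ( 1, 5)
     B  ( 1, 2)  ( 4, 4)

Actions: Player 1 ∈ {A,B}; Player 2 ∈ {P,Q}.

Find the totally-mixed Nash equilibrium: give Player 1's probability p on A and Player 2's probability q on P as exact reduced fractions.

P1 mixes 2/3 on A; P2 mixes 3/4 on P

P1 indiff ⇒ q·2+(1-q)·1 = q·1+(1-q)·4 ⇒ q(1) = (1-q)(3) ⇒ q = 3/4
P2 indiff ⇒ p·6+(1-p)·2 = p·5+(1-p)·4 ⇒ p(1) = (1-p)(2) ⇒ p = 2/3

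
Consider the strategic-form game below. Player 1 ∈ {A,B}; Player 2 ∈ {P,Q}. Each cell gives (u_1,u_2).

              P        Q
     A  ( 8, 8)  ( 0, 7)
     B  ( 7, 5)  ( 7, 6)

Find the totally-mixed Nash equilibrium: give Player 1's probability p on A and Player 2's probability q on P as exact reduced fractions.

P1 mixes 1/2 on A; P2 mixes 7/8 on P

P1 indiff ⇒ q·8+(1-q)·0 = q·7+(1-q)·7 ⇒ q(1) = (1-q)(7) ⇒ q = 7/8
P2 indiff ⇒ p·8+(1-p)·5 = p·7+(1-p)·6 ⇒ p(1) = (1-p)(1) ⇒ p = 1/2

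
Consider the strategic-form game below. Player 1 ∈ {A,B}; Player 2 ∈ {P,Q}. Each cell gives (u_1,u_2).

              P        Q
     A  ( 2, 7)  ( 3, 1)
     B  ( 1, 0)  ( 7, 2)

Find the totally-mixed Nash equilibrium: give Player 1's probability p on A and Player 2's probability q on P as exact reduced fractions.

P1 indiff ⇒ q·2+(1-q)·3 = q·1+(1-q)·7 ⇒ q(1) = (1-q)(4) ⇒ q = 4/5
P2 indiff ⇒ p·7+(1-p)·0 = p·1+(1-p)·2 ⇒ p(6) = (1-p)(2) ⇒ p = 1/4

p=1/4, q=4/5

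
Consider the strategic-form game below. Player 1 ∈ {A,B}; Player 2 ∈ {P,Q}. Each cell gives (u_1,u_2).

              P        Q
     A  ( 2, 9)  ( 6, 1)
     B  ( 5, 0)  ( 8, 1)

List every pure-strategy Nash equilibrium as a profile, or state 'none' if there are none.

(A,P): not NE [P1→B gives 5>2]
(A,Q): not NE [P1→B gives 8>6; P2→P gives 9>1]
(B,P): not NE [P2→Q gives 1>0]
(B,Q): NE

NE set: (B,Q)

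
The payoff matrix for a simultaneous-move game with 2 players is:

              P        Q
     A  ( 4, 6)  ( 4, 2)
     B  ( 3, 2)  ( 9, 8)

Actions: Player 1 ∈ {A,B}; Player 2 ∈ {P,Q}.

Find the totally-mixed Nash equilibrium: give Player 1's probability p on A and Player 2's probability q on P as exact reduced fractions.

P1 indiff ⇒ q·4+(1-q)·4 = q·3+(1-q)·9 ⇒ q(1) = (1-q)(5) ⇒ q = 5/6
P2 indiff ⇒ p·6+(1-p)·2 = p·2+(1-p)·8 ⇒ p(4) = (1-p)(6) ⇒ p = 3/5

(p,q) = (3/5, 5/6)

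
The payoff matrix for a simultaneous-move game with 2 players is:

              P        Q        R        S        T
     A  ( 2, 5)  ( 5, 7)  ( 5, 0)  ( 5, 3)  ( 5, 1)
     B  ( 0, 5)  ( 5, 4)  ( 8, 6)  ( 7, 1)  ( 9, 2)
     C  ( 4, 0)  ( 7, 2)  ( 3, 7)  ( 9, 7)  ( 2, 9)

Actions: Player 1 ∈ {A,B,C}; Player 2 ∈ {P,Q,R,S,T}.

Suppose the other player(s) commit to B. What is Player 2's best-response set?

BR_2 = {R}

u_2(P vs B) = 5
u_2(Q vs B) = 4
u_2(R vs B) = 6
u_2(S vs B) = 1
u_2(T vs B) = 2
max payoff 6 at {R}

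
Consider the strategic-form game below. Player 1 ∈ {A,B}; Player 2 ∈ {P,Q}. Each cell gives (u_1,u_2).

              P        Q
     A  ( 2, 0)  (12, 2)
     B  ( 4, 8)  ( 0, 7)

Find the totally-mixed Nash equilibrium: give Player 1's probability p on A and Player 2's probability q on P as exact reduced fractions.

P1 indiff ⇒ q·2+(1-q)·12 = q·4+(1-q)·0 ⇒ q(-2) = (1-q)(-12) ⇒ q = 6/7
P2 indiff ⇒ p·0+(1-p)·8 = p·2+(1-p)·7 ⇒ p(-2) = (1-p)(-1) ⇒ p = 1/3

(p,q) = (1/3, 6/7)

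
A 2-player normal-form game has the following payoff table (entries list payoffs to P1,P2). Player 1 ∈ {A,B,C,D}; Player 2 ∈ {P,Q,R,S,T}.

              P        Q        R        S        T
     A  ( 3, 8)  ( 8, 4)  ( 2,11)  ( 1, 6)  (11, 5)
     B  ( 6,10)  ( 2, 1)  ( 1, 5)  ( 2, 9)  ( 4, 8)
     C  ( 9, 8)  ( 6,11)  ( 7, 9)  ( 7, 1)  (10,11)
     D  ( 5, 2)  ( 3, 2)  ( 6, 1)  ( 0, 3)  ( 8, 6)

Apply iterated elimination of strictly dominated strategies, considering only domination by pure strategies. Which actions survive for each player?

P1 drop B (C beats it: P:9>6 Q:6>2 R:7>1 S:7>2 T:10>4)
P1 drop D (C beats it: P:9>5 Q:6>3 R:7>6 S:7>0 T:10>8)
P2 drop P (R beats it: A:11>8 C:9>8)
P2 drop S (R beats it: A:11>6 C:9>1)
P1→{A,C} P2→{Q,R,T}

Remaining: P1:{A,C} P2:{Q,R,T}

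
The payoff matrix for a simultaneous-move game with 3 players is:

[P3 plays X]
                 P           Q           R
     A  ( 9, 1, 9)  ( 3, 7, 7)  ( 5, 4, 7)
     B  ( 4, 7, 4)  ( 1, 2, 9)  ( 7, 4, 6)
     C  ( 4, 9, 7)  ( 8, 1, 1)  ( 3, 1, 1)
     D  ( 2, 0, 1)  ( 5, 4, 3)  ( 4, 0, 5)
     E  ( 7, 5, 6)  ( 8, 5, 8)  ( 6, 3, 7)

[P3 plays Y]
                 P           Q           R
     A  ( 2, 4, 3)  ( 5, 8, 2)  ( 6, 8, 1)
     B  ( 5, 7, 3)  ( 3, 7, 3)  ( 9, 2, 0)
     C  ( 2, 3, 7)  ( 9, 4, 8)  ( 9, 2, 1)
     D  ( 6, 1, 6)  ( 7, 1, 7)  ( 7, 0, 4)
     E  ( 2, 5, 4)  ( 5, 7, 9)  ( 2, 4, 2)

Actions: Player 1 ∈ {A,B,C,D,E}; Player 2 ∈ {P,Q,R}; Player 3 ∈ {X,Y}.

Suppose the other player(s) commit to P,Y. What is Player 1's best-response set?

u_1(A vs P,Y) = 2
u_1(B vs P,Y) = 5
u_1(C vs P,Y) = 2
u_1(D vs P,Y) = 6
u_1(E vs P,Y) = 2
max payoff 6 at {D}

argmax u_1 = {D}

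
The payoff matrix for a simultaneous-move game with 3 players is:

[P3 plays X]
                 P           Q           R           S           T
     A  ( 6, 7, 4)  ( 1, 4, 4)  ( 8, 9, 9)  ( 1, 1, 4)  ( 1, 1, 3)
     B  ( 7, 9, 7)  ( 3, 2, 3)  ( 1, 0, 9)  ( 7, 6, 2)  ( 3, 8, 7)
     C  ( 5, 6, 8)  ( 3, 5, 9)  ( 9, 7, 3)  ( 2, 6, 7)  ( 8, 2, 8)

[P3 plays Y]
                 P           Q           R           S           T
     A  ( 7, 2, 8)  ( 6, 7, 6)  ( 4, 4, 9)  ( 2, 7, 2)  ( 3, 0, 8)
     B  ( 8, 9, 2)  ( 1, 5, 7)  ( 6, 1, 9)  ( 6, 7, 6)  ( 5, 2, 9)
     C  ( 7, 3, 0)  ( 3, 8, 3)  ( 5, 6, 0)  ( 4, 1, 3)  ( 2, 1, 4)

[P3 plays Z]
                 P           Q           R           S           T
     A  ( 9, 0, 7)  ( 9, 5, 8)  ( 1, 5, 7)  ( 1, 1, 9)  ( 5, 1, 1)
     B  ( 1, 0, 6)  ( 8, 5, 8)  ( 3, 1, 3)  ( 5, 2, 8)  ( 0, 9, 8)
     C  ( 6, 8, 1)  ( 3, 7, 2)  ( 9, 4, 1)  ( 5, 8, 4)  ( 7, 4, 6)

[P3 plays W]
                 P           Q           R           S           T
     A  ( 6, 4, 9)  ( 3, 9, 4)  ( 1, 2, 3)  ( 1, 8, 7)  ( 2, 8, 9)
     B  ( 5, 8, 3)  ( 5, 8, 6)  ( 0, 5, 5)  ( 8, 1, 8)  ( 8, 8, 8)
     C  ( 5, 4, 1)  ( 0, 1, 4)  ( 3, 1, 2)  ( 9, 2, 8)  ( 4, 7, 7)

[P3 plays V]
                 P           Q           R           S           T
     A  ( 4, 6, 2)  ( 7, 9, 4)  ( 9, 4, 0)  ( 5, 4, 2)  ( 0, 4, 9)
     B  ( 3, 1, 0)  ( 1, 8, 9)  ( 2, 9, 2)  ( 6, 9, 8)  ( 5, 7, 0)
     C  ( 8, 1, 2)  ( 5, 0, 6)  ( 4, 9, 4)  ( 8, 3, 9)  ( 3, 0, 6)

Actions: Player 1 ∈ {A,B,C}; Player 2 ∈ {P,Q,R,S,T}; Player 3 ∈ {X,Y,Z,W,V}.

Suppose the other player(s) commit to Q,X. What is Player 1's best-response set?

u_1(A vs Q,X) = 1
u_1(B vs Q,X) = 3
u_1(C vs Q,X) = 3
max payoff 3 at {B,C}

BR_1 = {B,C}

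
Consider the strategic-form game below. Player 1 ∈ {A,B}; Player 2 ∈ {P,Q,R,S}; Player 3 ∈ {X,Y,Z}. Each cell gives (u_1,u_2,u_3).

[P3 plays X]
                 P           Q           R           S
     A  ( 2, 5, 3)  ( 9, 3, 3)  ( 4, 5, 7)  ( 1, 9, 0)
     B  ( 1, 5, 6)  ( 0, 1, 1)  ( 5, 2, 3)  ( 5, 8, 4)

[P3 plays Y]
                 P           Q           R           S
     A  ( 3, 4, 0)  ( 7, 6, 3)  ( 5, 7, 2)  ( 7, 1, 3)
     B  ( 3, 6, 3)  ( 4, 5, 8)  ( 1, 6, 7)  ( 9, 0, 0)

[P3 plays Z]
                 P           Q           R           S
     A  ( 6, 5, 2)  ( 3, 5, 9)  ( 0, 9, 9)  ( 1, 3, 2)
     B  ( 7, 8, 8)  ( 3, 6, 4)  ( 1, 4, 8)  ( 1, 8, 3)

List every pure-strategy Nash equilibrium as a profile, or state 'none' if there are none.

PSNE = {(B,P,Z), (B,S,X)}

(A,P,X): not NE [P2→S gives 9>5]
(A,P,Y): not NE [P2→R gives 7>4; P3→X gives 3>0]
(A,P,Z): not NE [P1→B gives 7>6; P2→R gives 9>5; P3→X gives 3>2]
(A,Q,X): not NE [P2→S gives 9>3; P3→Z gives 9>3]
(A,Q,Y): not NE [P2→R gives 7>6; P3→Z gives 9>3]
(A,Q,Z): not NE [P2→R gives 9>5]
(A,R,X): not NE [P1→B gives 5>4; P2→S gives 9>5; P3→Z gives 9>7]
(A,R,Y): not NE [P3→Z gives 9>2]
(A,R,Z): not NE [P1→B gives 1>0]
(A,S,X): not NE [P1→B gives 5>1; P3→Y gives 3>0]
(A,S,Y): not NE [P1→B gives 9>7; P2→R gives 7>1]
(A,S,Z): not NE [P2→R gives 9>3; P3→Y gives 3>2]
(B,P,X): not NE [P1→A gives 2>1; P2→S gives 8>5; P3→Z gives 8>6]
(B,P,Y): not NE [P3→Z gives 8>3]
(B,P,Z): NE
(B,Q,X): not NE [P1→A gives 9>0; P2→S gives 8>1; P3→Y gives 8>1]
(B,Q,Y): not NE [P1→A gives 7>4; P2→R gives 6>5]
(B,Q,Z): not NE [P2→S gives 8>6; P3→Y gives 8>4]
(B,R,X): not NE [P2→S gives 8>2; P3→Z gives 8>3]
(B,R,Y): not NE [P1→A gives 5>1; P3→Z gives 8>7]
(B,R,Z): not NE [P2→S gives 8>4]
(B,S,X): NE
(B,S,Y): not NE [P2→R gives 6>0; P3→X gives 4>0]
(B,S,Z): not NE [P3→X gives 4>3]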